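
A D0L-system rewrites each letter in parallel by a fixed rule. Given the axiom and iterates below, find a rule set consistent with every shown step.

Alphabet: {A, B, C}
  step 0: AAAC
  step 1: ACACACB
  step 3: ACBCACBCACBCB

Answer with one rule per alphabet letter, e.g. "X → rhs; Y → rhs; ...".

  step 0 ⇒ step 1: AAAC ⇒ AC·AC·AC·B
    A ↦ AC
    C ↦ B
    B ↦ C  (constrained at step 1)

A->AC, B->C, C->B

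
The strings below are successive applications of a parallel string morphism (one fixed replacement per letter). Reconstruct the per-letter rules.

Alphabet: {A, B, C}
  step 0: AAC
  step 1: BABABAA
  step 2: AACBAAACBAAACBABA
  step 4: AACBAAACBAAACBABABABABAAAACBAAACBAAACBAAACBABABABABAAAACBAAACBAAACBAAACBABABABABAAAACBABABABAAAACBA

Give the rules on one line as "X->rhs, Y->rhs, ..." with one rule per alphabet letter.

A->BA, B->AAC, C->BAA

  step 1 ⇒ step 2: BABABAA ⇒ AAC·BA·AAC·BA·AAC·BA·BA
    A ↦ BA
    B ↦ AAC
  step 0 ⇒ step 1: AAC ⇒ BA·BA·BAA
    C ↦ BAA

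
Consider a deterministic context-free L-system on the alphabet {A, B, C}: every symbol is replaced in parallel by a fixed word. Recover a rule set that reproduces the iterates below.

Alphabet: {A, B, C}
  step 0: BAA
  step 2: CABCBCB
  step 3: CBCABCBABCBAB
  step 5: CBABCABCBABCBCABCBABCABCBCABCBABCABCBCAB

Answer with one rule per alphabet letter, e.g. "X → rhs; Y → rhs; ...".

A->C, B->AB, C->CB

  step 2 ⇒ step 3: CABCBCB ⇒ CB·C·AB·CB·AB·CB·AB
    A ↦ C
    B ↦ AB
    C ↦ CB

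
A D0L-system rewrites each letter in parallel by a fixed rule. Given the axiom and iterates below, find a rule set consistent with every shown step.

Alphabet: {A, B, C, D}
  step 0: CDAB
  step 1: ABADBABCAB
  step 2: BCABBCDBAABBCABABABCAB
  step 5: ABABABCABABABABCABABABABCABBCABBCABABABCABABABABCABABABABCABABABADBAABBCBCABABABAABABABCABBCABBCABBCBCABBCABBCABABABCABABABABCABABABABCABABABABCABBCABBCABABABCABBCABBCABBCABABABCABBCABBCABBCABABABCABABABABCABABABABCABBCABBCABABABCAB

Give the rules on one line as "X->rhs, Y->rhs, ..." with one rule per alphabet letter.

  step 1 ⇒ step 2: ABADBABCAB ⇒ BC·AB·BC·DBA·AB·BC·AB·ABA·BC·AB
    A ↦ BC
    B ↦ AB
    C ↦ ABA
    D ↦ DBA

A->BC, B->AB, C->ABA, D->DBA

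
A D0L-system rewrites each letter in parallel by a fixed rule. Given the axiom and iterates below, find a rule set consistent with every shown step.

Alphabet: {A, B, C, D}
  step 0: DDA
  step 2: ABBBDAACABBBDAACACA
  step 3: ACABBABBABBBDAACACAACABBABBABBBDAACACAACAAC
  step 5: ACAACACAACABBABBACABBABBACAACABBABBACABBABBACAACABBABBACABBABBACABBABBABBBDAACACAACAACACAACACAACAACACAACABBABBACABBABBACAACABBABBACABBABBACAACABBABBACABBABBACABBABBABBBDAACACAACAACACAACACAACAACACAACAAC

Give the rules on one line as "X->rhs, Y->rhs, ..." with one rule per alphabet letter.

A->AC, B->ABB, C->A, D->BDA

  step 2 ⇒ step 3: ABBBDAACABBBDAACACA ⇒ AC·ABB·ABB·ABB·BDA·AC·AC·A·AC·ABB·ABB·ABB·BDA·AC·AC·A·AC·A·AC
    A ↦ AC
    B ↦ ABB
    C ↦ A
    D ↦ BDA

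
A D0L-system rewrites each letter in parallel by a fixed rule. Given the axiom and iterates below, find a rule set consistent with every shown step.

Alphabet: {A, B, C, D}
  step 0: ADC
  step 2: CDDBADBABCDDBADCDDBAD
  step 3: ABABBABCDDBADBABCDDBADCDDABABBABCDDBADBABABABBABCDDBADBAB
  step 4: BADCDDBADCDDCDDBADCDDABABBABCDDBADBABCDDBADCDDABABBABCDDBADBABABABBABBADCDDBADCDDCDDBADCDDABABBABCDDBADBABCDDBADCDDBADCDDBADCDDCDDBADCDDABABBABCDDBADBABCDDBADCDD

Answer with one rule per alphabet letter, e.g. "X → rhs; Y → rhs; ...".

  step 3 ⇒ step 4: ABABBABCDDBADBABCDDBADCDDABABBABCDDBADBABABABBABCDDBADBAB ⇒ BAD·CDD·BAD·CDD·CDD·BAD·CDD·A·BAB·BAB·CDD·BAD·BAB·CDD·BAD·CDD·A·BAB·BAB·CDD·BAD·BAB·A·BAB·BAB·BAD·CDD·BAD·CDD·CDD·BAD·CDD·A·BAB·BAB·CDD·BAD·BAB·CDD·BAD·CDD·BAD·CDD·BAD·CDD·CDD·BAD·CDD·A·BAB·BAB·CDD·BAD·BAB·CDD·BAD·CDD
    A ↦ BAD
    B ↦ CDD
    C ↦ A
    D ↦ BAB

A->BAD, B->CDD, C->A, D->BAB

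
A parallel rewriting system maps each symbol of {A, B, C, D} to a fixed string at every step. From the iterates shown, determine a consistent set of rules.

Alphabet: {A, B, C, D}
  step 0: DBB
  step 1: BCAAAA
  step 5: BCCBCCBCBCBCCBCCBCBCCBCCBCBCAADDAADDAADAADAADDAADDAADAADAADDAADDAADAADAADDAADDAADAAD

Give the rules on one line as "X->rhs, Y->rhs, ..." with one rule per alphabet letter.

  step 0 ⇒ step 1: DBB ⇒ BC·AA·AA
    B ↦ AA
    D ↦ BC
    A ↦ CBC  (constrained at step 1)
    C ↦ D  (constrained at step 1)

A->CBC, B->AA, C->D, D->BC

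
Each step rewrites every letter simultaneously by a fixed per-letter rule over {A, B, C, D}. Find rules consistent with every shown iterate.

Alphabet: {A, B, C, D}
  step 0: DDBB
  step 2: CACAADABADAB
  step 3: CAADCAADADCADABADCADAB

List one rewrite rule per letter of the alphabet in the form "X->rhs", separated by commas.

  step 2 ⇒ step 3: CACAADABADAB ⇒ CA·AD·CA·AD·AD·C·AD·AB·AD·C·AD·AB
    A ↦ AD
    B ↦ AB
    C ↦ CA
    D ↦ C

A->AD, B->AB, C->CA, D->C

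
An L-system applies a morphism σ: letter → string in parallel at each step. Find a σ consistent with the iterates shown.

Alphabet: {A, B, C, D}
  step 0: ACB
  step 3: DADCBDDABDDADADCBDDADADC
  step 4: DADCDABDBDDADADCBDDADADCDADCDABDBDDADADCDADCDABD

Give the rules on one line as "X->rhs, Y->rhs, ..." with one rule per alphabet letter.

A->DC, B->BD, C->BD, D->DA

  step 3 ⇒ step 4: DADCBDDABDDADADCBDDADADC ⇒ DA·DC·DA·BD·BD·DA·DA·DC·BD·DA·DA·DC·DA·DC·DA·BD·BD·DA·DA·DC·DA·DC·DA·BD
    A ↦ DC
    B ↦ BD
    C ↦ BD
    D ↦ DA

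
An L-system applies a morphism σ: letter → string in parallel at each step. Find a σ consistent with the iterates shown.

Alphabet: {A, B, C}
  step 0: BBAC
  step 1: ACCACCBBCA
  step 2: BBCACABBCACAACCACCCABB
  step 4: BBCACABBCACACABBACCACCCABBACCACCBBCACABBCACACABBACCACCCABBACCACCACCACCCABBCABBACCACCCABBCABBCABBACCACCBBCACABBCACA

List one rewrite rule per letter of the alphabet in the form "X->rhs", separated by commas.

  step 1 ⇒ step 2: ACCACCBBCA ⇒ BB·CA·CA·BB·CA·CA·ACC·ACC·CA·BB
    A ↦ BB
    B ↦ ACC
    C ↦ CA

A->BB, B->ACC, C->CA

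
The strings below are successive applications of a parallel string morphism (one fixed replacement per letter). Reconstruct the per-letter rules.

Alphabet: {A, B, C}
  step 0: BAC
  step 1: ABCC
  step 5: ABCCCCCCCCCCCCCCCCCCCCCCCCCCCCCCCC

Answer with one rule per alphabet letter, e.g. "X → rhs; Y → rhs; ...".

  step 0 ⇒ step 1: BAC ⇒ A·B·CC
    A ↦ B
    B ↦ A
    C ↦ CC

A->B, B->A, C->CC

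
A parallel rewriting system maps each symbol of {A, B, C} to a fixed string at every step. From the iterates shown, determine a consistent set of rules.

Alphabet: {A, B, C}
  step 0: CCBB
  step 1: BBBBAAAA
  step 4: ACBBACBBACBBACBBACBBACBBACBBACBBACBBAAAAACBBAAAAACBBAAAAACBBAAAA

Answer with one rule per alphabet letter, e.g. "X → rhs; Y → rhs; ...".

  step 0 ⇒ step 1: CCBB ⇒ BB·BB·AA·AA
    B ↦ AA
    C ↦ BB
    A ↦ AC  (constrained at step 1)

A->AC, B->AA, C->BB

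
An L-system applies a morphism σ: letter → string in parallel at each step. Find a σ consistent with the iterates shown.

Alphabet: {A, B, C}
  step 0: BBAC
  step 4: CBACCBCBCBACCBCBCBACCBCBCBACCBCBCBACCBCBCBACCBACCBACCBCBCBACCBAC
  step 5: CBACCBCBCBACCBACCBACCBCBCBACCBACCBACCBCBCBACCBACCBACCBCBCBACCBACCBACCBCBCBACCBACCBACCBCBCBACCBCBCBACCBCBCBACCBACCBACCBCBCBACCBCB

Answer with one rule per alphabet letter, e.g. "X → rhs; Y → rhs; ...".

  step 4 ⇒ step 5: CBACCBCBCBACCBCBCBACCBCBCBACCBCBCBACCBCBCBACCBACCBACCBCBCBACCBAC ⇒ CB·AC·CB·CB·CB·AC·CB·AC·CB·AC·CB·CB·CB·AC·CB·AC·CB·AC·CB·CB·CB·AC·CB·AC·CB·AC·CB·CB·CB·AC·CB·AC·CB·AC·CB·CB·CB·AC·CB·AC·CB·AC·CB·CB·CB·AC·CB·CB·CB·AC·CB·CB·CB·AC·CB·AC·CB·AC·CB·CB·CB·AC·CB·CB
    A ↦ CB
    B ↦ AC
    C ↦ CB

A->CB, B->AC, C->CB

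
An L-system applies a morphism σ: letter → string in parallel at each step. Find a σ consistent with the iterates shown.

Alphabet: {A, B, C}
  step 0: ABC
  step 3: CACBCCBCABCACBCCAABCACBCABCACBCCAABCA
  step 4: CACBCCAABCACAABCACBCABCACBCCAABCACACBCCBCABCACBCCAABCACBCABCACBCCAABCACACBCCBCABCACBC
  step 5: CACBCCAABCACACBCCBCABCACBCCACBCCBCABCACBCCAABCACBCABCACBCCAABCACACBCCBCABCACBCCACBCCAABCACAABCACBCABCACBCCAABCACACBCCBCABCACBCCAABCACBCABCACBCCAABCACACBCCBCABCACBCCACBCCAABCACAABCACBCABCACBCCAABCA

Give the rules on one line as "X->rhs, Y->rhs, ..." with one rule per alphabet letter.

A->CBC, B->AB, C->CA

  step 4 ⇒ step 5: CACBCCAABCACAABCACBCABCACBCCAABCACACBCCBCABCACBCCAABCACBCABCACBCCAABCACACBCCBCABCACBC ⇒ CA·CBC·CA·AB·CA·CA·CBC·CBC·AB·CA·CBC·CA·CBC·CBC·AB·CA·CBC·CA·AB·CA·CBC·AB·CA·CBC·CA·AB·CA·CA·CBC·CBC·AB·CA·CBC·CA·CBC·CA·AB·CA·CA·AB·CA·CBC·AB·CA·CBC·CA·AB·CA·CA·CBC·CBC·AB·CA·CBC·CA·AB·CA·CBC·AB·CA·CBC·CA·AB·CA·CA·CBC·CBC·AB·CA·CBC·CA·CBC·CA·AB·CA·CA·AB·CA·CBC·AB·CA·CBC·CA·AB·CA
    A ↦ CBC
    B ↦ AB
    C ↦ CA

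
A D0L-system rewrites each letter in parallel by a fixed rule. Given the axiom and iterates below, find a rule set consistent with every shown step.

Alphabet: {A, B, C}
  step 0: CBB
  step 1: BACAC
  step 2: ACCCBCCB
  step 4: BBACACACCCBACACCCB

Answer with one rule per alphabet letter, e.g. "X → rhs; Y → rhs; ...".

  step 1 ⇒ step 2: BACAC ⇒ AC·CC·B·CC·B
    A ↦ CC
    B ↦ AC
    C ↦ B

A->CC, B->AC, C->B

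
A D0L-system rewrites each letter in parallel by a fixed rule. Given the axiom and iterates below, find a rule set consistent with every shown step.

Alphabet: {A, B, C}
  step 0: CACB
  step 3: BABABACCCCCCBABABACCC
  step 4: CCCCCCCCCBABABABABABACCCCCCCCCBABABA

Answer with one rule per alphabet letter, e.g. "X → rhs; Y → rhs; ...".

A->CC, B->C, C->BA

  step 3 ⇒ step 4: BABABACCCCCCBABABACCC ⇒ C·CC·C·CC·C·CC·BA·BA·BA·BA·BA·BA·C·CC·C·CC·C·CC·BA·BA·BA
    A ↦ CC
    B ↦ C
    C ↦ BA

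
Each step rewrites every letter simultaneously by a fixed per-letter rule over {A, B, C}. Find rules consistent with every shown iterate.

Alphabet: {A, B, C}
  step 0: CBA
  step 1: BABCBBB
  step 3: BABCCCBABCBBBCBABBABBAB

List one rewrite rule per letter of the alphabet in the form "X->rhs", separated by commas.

  step 0 ⇒ step 1: CBA ⇒ BAB·C·BBB
    A ↦ BBB
    B ↦ C
    C ↦ BAB

A->BBB, B->C, C->BAB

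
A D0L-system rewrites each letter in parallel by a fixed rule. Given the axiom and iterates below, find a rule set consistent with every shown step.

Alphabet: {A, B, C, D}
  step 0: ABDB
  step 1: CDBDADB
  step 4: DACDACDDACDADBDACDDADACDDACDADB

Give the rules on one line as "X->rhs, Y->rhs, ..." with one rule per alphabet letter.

A->C, B->DB, C->D, D->DA

  step 0 ⇒ step 1: ABDB ⇒ C·DB·DA·DB
    A ↦ C
    B ↦ DB
    D ↦ DA
    C ↦ D  (constrained at step 1)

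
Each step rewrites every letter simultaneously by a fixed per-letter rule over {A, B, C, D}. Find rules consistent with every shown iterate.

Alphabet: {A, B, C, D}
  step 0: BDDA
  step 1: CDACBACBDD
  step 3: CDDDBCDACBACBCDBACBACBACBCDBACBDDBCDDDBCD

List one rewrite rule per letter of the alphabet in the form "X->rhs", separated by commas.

A->DD, B->CD, C->B, D->ACB

  step 0 ⇒ step 1: BDDA ⇒ CD·ACB·ACB·DD
    A ↦ DD
    B ↦ CD
    D ↦ ACB
    C ↦ B  (constrained at step 1)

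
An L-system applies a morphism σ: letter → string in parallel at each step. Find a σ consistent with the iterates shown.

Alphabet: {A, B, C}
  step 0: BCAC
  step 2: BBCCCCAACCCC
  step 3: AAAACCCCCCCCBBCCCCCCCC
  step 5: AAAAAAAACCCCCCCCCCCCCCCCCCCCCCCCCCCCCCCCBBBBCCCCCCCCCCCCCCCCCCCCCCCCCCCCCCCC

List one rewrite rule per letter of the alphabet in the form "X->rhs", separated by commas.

A->B, B->AA, C->CC

  step 2 ⇒ step 3: BBCCCCAACCCC ⇒ AA·AA·CC·CC·CC·CC·B·B·CC·CC·CC·CC
    A ↦ B
    B ↦ AA
    C ↦ CC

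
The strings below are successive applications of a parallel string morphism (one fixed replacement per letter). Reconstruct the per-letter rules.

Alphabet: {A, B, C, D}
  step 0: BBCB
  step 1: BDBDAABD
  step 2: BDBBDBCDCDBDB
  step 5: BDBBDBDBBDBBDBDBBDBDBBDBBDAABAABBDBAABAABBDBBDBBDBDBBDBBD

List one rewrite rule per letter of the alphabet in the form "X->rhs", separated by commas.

  step 1 ⇒ step 2: BDBDAABD ⇒ BD·B·BD·B·CD·CD·BD·B
    A ↦ CD
    B ↦ BD
    D ↦ B
  step 0 ⇒ step 1: BBCB ⇒ BD·BD·AA·BD
    C ↦ AA

A->CD, B->BD, C->AA, D->B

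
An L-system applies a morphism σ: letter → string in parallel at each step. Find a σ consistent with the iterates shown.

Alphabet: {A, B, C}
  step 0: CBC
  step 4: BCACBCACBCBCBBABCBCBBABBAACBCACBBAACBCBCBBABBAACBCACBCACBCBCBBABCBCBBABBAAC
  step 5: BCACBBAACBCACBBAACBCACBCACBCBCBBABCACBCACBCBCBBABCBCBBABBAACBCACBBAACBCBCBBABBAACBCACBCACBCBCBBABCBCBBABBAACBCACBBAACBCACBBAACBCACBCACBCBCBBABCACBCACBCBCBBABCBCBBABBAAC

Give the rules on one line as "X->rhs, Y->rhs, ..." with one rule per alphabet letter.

A->BBA, B->BC, C->AC

  step 4 ⇒ step 5: BCACBCACBCBCBBABCBCBBABBAACBCACBBAACBCBCBBABBAACBCACBCACBCBCBBABCBCBBABBAAC ⇒ BC·AC·BBA·AC·BC·AC·BBA·AC·BC·AC·BC·AC·BC·BC·BBA·BC·AC·BC·AC·BC·BC·BBA·BC·BC·BBA·BBA·AC·BC·AC·BBA·AC·BC·BC·BBA·BBA·AC·BC·AC·BC·AC·BC·BC·BBA·BC·BC·BBA·BBA·AC·BC·AC·BBA·AC·BC·AC·BBA·AC·BC·AC·BC·AC·BC·BC·BBA·BC·AC·BC·AC·BC·BC·BBA·BC·BC·BBA·BBA·AC
    A ↦ BBA
    B ↦ BC
    C ↦ AC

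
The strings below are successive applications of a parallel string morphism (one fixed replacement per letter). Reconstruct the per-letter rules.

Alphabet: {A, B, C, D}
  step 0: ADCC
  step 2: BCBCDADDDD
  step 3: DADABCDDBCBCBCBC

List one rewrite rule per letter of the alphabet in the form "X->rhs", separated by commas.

  step 2 ⇒ step 3: BCBCDADDDD ⇒ D·A·D·A·BC·DD·BC·BC·BC·BC
    A ↦ DD
    B ↦ D
    C ↦ A
    D ↦ BC

A->DD, B->D, C->A, D->BC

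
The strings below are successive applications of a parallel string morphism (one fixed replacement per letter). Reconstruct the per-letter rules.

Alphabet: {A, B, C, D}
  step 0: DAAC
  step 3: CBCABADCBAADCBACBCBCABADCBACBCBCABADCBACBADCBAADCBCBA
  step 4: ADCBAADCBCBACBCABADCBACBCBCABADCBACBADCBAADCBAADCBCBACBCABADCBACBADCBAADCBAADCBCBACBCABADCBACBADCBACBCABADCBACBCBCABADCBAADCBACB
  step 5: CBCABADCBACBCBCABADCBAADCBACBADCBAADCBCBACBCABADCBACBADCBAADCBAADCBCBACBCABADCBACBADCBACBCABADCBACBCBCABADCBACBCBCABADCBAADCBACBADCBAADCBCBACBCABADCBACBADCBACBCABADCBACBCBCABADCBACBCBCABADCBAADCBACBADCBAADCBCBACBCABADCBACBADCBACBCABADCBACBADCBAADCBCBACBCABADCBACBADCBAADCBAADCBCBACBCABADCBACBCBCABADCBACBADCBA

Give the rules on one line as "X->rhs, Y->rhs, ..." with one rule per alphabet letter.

  step 4 ⇒ step 5: ADCBAADCBCBACBCABADCBACBCBCABADCBACBADCBAADCBAADCBCBACBCABADCBACBADCBAADCBAADCBCBACBCABADCBACBADCBACBCABADCBACBCBCABADCBAADCBACB ⇒ CB·CAB·AD·CBA·CB·CB·CAB·AD·CBA·AD·CBA·CB·AD·CBA·AD·CB·CBA·CB·CAB·AD·CBA·CB·AD·CBA·AD·CBA·AD·CB·CBA·CB·CAB·AD·CBA·CB·AD·CBA·CB·CAB·AD·CBA·CB·CB·CAB·AD·CBA·CB·CB·CAB·AD·CBA·AD·CBA·CB·AD·CBA·AD·CB·CBA·CB·CAB·AD·CBA·CB·AD·CBA·CB·CAB·AD·CBA·CB·CB·CAB·AD·CBA·CB·CB·CAB·AD·CBA·AD·CBA·CB·AD·CBA·AD·CB·CBA·CB·CAB·AD·CBA·CB·AD·CBA·CB·CAB·AD·CBA·CB·AD·CBA·AD·CB·CBA·CB·CAB·AD·CBA·CB·AD·CBA·AD·CBA·AD·CB·CBA·CB·CAB·AD·CBA·CB·CB·CAB·AD·CBA·CB·AD·CBA
    A ↦ CB
    B ↦ CBA
    C ↦ AD
    D ↦ CAB

A->CB, B->CBA, C->AD, D->CAB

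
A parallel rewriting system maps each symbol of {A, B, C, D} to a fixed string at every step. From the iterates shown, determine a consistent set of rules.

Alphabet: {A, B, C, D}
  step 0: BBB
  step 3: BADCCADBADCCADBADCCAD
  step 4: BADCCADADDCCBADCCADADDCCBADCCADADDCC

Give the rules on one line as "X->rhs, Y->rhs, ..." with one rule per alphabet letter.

  step 3 ⇒ step 4: BADCCADBADCCADBADCCAD ⇒ BA·DC·C·AD·AD·DC·C·BA·DC·C·AD·AD·DC·C·BA·DC·C·AD·AD·DC·C
    A ↦ DC
    B ↦ BA
    C ↦ AD
    D ↦ C

A->DC, B->BA, C->AD, D->C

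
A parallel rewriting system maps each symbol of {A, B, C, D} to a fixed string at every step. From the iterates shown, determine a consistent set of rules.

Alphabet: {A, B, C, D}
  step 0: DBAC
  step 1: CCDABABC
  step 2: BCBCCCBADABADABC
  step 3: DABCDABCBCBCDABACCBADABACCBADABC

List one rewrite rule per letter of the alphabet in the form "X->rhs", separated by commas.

A->BA, B->DA, C->BC, D->CC

  step 2 ⇒ step 3: BCBCCCBADABADABC ⇒ DA·BC·DA·BC·BC·BC·DA·BA·CC·BA·DA·BA·CC·BA·DA·BC
    A ↦ BA
    B ↦ DA
    C ↦ BC
    D ↦ CC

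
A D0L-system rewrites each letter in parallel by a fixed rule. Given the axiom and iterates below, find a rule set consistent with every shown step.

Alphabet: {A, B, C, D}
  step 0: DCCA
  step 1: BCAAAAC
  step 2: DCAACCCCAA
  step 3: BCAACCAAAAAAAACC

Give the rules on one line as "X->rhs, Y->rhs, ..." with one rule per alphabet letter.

  step 2 ⇒ step 3: DCAACCCCAA ⇒ BC·AA·C·C·AA·AA·AA·AA·C·C
    A ↦ C
    C ↦ AA
    D ↦ BC
  step 1 ⇒ step 2: BCAAAAC ⇒ DC·AA·C·C·C·C·AA
    B ↦ DC

A->C, B->DC, C->AA, D->BC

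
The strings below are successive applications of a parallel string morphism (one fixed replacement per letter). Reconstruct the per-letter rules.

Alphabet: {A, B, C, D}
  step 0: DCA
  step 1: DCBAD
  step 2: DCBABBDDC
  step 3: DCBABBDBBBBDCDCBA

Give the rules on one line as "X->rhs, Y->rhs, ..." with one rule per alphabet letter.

  step 2 ⇒ step 3: DCBABBDDC ⇒ DC·BA·BB·D·BB·BB·DC·DC·BA
    A ↦ D
    B ↦ BB
    C ↦ BA
    D ↦ DC

A->D, B->BB, C->BA, D->DC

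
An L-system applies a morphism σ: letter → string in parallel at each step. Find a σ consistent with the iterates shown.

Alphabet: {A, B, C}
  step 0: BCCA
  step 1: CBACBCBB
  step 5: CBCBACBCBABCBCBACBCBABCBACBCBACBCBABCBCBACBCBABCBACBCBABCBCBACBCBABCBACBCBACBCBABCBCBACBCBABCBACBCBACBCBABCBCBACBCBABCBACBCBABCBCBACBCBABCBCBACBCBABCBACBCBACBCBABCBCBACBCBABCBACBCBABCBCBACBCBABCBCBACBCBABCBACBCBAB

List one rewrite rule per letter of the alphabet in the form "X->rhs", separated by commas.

  step 0 ⇒ step 1: BCCA ⇒ CBA·CB·CB·B
    A ↦ B
    B ↦ CBA
    C ↦ CB

A->B, B->CBA, C->CB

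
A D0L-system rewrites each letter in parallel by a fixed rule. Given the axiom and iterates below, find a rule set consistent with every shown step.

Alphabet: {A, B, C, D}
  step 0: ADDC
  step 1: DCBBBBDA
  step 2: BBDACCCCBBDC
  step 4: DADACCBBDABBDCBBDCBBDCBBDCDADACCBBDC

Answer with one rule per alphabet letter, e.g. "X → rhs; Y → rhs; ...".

A->DC, B->C, C->DA, D->BB

  step 1 ⇒ step 2: DCBBBBDA ⇒ BB·DA·C·C·C·C·BB·DC
    A ↦ DC
    B ↦ C
    C ↦ DA
    D ↦ BB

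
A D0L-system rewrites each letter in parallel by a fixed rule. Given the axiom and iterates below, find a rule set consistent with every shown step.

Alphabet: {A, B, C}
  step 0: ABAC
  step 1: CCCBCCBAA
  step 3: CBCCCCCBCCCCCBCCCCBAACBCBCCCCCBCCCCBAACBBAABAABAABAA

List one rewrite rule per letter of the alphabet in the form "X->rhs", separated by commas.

  step 0 ⇒ step 1: ABAC ⇒ CC·CB·CC·BAA
    A ↦ CC
    B ↦ CB
    C ↦ BAA

A->CC, B->CB, C->BAA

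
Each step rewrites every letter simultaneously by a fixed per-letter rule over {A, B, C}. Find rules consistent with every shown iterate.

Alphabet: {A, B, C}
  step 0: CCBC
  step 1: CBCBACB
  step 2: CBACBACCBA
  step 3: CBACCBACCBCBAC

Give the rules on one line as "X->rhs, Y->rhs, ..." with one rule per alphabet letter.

  step 2 ⇒ step 3: CBACBACCBA ⇒ CB·A·C·CB·A·C·CB·CB·A·C
    A ↦ C
    B ↦ A
    C ↦ CB

A->C, B->A, C->CB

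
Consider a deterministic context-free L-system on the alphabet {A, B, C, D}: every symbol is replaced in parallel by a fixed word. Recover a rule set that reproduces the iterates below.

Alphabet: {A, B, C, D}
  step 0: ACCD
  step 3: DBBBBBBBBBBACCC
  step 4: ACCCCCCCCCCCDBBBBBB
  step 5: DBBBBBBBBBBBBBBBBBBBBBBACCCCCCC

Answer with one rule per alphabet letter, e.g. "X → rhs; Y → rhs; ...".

  step 4 ⇒ step 5: ACCCCCCCCCCCDBBBBBB ⇒ D·BB·BB·BB·BB·BB·BB·BB·BB·BB·BB·BB·AC·C·C·C·C·C·C
    A ↦ D
    B ↦ C
    C ↦ BB
    D ↦ AC

A->D, B->C, C->BB, D->AC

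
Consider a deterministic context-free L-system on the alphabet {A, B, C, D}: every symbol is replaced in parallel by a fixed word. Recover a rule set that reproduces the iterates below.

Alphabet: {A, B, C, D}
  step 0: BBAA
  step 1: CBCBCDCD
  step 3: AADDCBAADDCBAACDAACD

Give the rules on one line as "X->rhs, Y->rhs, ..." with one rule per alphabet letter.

  step 0 ⇒ step 1: BBAA ⇒ CB·CB·CD·CD
    A ↦ CD
    B ↦ CB
    C ↦ DD  (constrained at step 1)
    D ↦ A  (constrained at step 1)

A->CD, B->CB, C->DD, D->A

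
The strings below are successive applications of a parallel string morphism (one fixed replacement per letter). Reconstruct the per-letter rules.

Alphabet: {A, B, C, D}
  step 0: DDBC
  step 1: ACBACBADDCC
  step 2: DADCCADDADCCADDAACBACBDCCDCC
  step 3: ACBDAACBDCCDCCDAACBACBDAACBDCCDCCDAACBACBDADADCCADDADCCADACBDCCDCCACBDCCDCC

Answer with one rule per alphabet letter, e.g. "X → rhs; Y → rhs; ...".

A->DA, B->AD, C->DCC, D->ACB

  step 2 ⇒ step 3: DADCCADDADCCADDAACBACBDCCDCC ⇒ ACB·DA·ACB·DCC·DCC·DA·ACB·ACB·DA·ACB·DCC·DCC·DA·ACB·ACB·DA·DA·DCC·AD·DA·DCC·AD·ACB·DCC·DCC·ACB·DCC·DCC
    A ↦ DA
    B ↦ AD
    C ↦ DCC
    D ↦ ACB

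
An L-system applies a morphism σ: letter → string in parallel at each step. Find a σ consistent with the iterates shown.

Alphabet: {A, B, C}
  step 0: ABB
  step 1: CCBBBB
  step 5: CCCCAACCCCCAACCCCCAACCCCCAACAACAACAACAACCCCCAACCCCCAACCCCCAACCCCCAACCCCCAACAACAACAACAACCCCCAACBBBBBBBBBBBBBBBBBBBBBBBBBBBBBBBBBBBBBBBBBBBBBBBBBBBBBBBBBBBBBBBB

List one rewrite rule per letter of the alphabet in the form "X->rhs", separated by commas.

A->CC, B->BB, C->AAC

  step 0 ⇒ step 1: ABB ⇒ CC·BB·BB
    A ↦ CC
    B ↦ BB
    C ↦ AAC  (constrained at step 1)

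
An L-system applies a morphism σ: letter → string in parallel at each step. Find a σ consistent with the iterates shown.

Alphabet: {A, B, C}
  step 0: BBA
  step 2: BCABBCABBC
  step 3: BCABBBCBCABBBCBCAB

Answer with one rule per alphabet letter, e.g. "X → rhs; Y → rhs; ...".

  step 2 ⇒ step 3: BCABBCABBC ⇒ BC·AB·B·BC·BC·AB·B·BC·BC·AB
    A ↦ B
    B ↦ BC
    C ↦ AB

A->B, B->BC, C->AB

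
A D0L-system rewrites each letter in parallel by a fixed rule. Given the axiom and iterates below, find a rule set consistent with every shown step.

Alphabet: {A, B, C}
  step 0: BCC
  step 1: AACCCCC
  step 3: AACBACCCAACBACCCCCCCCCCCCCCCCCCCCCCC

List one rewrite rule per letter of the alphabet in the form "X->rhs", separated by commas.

  step 0 ⇒ step 1: BCC ⇒ AAC·CC·CC
    B ↦ AAC
    C ↦ CC
    A ↦ BAC  (constrained at step 1)

A->BAC, B->AAC, C->CC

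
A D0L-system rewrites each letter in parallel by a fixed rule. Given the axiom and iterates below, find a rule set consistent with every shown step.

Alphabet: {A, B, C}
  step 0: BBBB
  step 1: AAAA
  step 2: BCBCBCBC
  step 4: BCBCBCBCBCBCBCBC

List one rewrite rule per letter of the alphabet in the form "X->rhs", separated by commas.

  step 1 ⇒ step 2: AAAA ⇒ BC·BC·BC·BC
    A ↦ BC
  step 0 ⇒ step 1: BBBB ⇒ A·A·A·A
    B ↦ A
    C ↦ A  (constrained at step 2)

A->BC, B->A, C->A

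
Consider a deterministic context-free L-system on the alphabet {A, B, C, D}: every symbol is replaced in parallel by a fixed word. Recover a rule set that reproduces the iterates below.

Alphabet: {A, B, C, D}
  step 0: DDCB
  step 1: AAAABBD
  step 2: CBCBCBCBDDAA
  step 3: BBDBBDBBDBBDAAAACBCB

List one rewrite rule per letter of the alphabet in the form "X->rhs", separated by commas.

A->CB, B->D, C->BB, D->AA

  step 2 ⇒ step 3: CBCBCBCBDDAA ⇒ BB·D·BB·D·BB·D·BB·D·AA·AA·CB·CB
    A ↦ CB
    B ↦ D
    C ↦ BB
    D ↦ AA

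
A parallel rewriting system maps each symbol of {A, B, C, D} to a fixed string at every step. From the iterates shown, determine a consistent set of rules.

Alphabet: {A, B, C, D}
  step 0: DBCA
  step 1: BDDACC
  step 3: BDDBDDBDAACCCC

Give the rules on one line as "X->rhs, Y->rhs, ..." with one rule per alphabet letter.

  step 0 ⇒ step 1: DBCA ⇒ BD·D·A·CC
    A ↦ CC
    B ↦ D
    C ↦ A
    D ↦ BD

A->CC, B->D, C->A, D->BD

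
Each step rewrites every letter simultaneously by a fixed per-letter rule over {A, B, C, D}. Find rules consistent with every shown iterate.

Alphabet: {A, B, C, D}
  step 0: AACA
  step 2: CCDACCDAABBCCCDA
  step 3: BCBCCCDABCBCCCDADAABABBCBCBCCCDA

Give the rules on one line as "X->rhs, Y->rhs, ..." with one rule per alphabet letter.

  step 2 ⇒ step 3: CCDACCDAABBCCCDA ⇒ BC·BC·CC·DA·BC·BC·CC·DA·DA·AB·AB·BC·BC·BC·CC·DA
    A ↦ DA
    B ↦ AB
    C ↦ BC
    D ↦ CC

A->DA, B->AB, C->BC, D->CC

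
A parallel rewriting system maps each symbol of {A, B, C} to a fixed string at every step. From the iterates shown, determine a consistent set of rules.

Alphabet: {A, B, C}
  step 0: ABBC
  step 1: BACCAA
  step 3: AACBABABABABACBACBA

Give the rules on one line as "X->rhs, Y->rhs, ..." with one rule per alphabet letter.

  step 0 ⇒ step 1: ABBC ⇒ BA·C·C·AA
    A ↦ BA
    B ↦ C
    C ↦ AA

A->BA, B->C, C->AA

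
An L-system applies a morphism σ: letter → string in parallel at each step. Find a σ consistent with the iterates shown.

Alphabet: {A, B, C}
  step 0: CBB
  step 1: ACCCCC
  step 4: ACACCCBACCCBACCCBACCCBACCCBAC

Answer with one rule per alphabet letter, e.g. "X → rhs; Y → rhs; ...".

A->B, B->CC, C->AC

  step 0 ⇒ step 1: CBB ⇒ AC·CC·CC
    B ↦ CC
    C ↦ AC
    A ↦ B  (constrained at step 1)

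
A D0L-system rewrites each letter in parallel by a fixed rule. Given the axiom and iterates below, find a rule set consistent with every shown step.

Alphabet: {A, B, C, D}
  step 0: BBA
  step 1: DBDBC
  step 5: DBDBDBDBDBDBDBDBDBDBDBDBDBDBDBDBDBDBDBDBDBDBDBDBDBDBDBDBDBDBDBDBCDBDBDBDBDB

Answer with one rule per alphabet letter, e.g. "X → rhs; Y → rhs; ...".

A->C, B->DB, C->AD, D->DB

  step 0 ⇒ step 1: BBA ⇒ DB·DB·C
    A ↦ C
    B ↦ DB
    C ↦ AD  (constrained at step 1)
    D ↦ DB  (constrained at step 1)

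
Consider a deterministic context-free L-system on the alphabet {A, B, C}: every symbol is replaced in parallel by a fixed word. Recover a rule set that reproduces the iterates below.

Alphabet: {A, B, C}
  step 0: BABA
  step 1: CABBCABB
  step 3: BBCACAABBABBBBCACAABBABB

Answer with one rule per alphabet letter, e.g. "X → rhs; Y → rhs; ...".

A->BB, B->CA, C->A

  step 0 ⇒ step 1: BABA ⇒ CA·BB·CA·BB
    A ↦ BB
    B ↦ CA
    C ↦ A  (constrained at step 1)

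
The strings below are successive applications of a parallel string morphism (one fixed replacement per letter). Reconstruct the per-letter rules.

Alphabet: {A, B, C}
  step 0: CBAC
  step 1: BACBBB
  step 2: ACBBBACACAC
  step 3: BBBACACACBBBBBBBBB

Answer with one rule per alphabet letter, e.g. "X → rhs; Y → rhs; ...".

  step 2 ⇒ step 3: ACBBBACACAC ⇒ BB·B·AC·AC·AC·BB·B·BB·B·BB·B
    A ↦ BB
    B ↦ AC
    C ↦ B

A->BB, B->AC, C->B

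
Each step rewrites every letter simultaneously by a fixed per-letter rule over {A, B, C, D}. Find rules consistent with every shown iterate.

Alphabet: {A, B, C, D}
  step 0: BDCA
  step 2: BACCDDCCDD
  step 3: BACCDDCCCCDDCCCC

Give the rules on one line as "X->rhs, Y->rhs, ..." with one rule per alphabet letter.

  step 2 ⇒ step 3: BACCDDCCDD ⇒ BA·CC·D·D·CC·CC·D·D·CC·CC
    A ↦ CC
    B ↦ BA
    C ↦ D
    D ↦ CC

A->CC, B->BA, C->D, D->CC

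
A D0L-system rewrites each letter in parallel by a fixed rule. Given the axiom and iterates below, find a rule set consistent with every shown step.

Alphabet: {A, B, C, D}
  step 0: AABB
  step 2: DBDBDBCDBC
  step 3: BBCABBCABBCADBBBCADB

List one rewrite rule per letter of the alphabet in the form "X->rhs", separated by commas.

A->C, B->CA, C->DB, D->BB

  step 2 ⇒ step 3: DBDBDBCDBC ⇒ BB·CA·BB·CA·BB·CA·DB·BB·CA·DB
    B ↦ CA
    C ↦ DB
    D ↦ BB
    A ↦ C  (constrained at step 0)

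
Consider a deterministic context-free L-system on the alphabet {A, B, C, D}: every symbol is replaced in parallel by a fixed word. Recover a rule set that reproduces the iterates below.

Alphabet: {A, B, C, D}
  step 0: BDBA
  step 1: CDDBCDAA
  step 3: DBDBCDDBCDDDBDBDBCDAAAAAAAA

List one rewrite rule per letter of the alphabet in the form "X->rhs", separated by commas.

A->AA, B->CD, C->D, D->DB

  step 0 ⇒ step 1: BDBA ⇒ CD·DB·CD·AA
    A ↦ AA
    B ↦ CD
    D ↦ DB
    C ↦ D  (constrained at step 1)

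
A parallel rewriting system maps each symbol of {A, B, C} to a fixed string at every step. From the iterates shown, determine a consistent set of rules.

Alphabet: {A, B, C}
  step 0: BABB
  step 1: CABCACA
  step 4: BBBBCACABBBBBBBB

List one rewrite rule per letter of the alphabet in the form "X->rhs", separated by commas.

  step 0 ⇒ step 1: BABB ⇒ CA·B·CA·CA
    A ↦ B
    B ↦ CA
    C ↦ B  (constrained at step 1)

A->B, B->CA, C->B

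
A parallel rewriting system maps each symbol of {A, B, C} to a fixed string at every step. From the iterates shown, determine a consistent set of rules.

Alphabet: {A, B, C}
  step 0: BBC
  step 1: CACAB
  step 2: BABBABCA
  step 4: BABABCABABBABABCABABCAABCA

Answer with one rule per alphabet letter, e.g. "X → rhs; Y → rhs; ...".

  step 1 ⇒ step 2: CACAB ⇒ B·AB·B·AB·CA
    A ↦ AB
    B ↦ CA
    C ↦ B

A->AB, B->CA, C->B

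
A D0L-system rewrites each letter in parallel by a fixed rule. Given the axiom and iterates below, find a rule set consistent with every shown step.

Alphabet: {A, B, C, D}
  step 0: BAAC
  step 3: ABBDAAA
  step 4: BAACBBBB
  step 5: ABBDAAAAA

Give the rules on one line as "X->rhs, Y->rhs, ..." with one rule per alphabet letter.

A->B, B->A, C->DA, D->CB

  step 4 ⇒ step 5: BAACBBBB ⇒ A·B·B·DA·A·A·A·A
    A ↦ B
    B ↦ A
    C ↦ DA
  step 3 ⇒ step 4: ABBDAAA ⇒ B·A·A·CB·B·B·B
    D ↦ CB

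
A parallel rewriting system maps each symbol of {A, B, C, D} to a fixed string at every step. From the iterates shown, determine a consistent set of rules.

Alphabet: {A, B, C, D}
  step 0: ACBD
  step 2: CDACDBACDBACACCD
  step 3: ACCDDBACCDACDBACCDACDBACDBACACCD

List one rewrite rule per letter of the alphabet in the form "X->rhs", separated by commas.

  step 2 ⇒ step 3: CDACDBACDBACACCD ⇒ AC·CD·DB·AC·CD·AC·DB·AC·CD·AC·DB·AC·DB·AC·AC·CD
    A ↦ DB
    B ↦ AC
    C ↦ AC
    D ↦ CD

A->DB, B->AC, C->AC, D->CD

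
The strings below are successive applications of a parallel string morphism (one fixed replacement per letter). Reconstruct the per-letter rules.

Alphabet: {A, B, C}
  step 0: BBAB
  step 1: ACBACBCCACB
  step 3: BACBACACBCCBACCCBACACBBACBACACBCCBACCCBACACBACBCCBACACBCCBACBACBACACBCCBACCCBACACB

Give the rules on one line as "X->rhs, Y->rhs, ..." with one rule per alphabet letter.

A->CC, B->ACB, C->BAC

  step 0 ⇒ step 1: BBAB ⇒ ACB·ACB·CC·ACB
    A ↦ CC
    B ↦ ACB
    C ↦ BAC  (constrained at step 1)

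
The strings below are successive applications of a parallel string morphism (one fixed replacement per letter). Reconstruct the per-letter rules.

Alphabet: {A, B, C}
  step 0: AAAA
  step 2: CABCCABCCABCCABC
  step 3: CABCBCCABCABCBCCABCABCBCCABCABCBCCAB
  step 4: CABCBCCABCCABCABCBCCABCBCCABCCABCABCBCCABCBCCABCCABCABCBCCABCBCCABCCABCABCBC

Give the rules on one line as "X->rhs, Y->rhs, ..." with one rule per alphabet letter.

  step 3 ⇒ step 4: CABCBCCABCABCBCCABCABCBCCABCABCBCCAB ⇒ CAB·CB·C·CAB·C·CAB·CAB·CB·C·CAB·CB·C·CAB·C·CAB·CAB·CB·C·CAB·CB·C·CAB·C·CAB·CAB·CB·C·CAB·CB·C·CAB·C·CAB·CAB·CB·C
    A ↦ CB
    B ↦ C
    C ↦ CAB

A->CB, B->C, C->CAB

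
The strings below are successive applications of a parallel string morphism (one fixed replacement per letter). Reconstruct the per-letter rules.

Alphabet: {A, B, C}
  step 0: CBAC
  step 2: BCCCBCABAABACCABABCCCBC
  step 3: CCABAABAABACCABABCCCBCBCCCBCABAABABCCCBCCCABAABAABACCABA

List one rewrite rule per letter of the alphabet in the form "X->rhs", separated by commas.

  step 2 ⇒ step 3: BCCCBCABAABACCABABCCCBC ⇒ CC·ABA·ABA·ABA·CC·ABA·BC·CC·BC·BC·CC·BC·ABA·ABA·BC·CC·BC·CC·ABA·ABA·ABA·CC·ABA
    A ↦ BC
    B ↦ CC
    C ↦ ABA

A->BC, B->CC, C->ABA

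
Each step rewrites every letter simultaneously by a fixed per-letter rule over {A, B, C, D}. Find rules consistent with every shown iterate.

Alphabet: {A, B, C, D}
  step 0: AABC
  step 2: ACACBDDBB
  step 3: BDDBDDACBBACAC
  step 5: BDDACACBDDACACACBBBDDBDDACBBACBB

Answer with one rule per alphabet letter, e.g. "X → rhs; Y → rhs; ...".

A->B, B->AC, C->DD, D->B

  step 2 ⇒ step 3: ACACBDDBB ⇒ B·DD·B·DD·AC·B·B·AC·AC
    A ↦ B
    B ↦ AC
    C ↦ DD
    D ↦ B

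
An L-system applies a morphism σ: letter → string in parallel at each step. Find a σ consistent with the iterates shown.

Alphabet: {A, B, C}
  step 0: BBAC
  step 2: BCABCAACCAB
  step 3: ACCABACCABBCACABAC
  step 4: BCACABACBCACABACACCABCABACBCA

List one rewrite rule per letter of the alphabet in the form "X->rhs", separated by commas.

  step 3 ⇒ step 4: ACCABACCABBCACABAC ⇒ B·CA·CA·B·AC·B·CA·CA·B·AC·AC·CA·B·CA·B·AC·B·CA
    A ↦ B
    B ↦ AC
    C ↦ CA

A->B, B->AC, C->CA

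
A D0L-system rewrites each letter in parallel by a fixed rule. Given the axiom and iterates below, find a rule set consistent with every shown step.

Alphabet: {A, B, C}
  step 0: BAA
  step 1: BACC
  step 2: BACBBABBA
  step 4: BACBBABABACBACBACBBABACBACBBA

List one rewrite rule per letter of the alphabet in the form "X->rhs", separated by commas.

A->C, B->BA, C->BBA

  step 1 ⇒ step 2: BACC ⇒ BA·C·BBA·BBA
    A ↦ C
    B ↦ BA
    C ↦ BBA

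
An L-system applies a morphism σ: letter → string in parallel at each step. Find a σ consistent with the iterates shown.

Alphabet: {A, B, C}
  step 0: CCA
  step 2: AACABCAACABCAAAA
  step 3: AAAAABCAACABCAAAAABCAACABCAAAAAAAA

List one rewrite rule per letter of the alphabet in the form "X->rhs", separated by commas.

A->AA, B->C, C->ABC

  step 2 ⇒ step 3: AACABCAACABCAAAA ⇒ AA·AA·ABC·AA·C·ABC·AA·AA·ABC·AA·C·ABC·AA·AA·AA·AA
    A ↦ AA
    B ↦ C
    C ↦ ABC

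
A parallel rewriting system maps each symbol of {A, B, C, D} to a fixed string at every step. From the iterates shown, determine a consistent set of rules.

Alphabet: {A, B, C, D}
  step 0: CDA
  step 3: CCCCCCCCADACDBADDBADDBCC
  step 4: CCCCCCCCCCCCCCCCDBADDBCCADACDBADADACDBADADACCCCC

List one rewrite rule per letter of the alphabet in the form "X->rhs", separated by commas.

  step 3 ⇒ step 4: CCCCCCCCADACDBADDBADDBCC ⇒ CC·CC·CC·CC·CC·CC·CC·CC·DB·AD·DB·CC·AD·AC·DB·AD·AD·AC·DB·AD·AD·AC·CC·CC
    A ↦ DB
    B ↦ AC
    C ↦ CC
    D ↦ AD

A->DB, B->AC, C->CC, D->AD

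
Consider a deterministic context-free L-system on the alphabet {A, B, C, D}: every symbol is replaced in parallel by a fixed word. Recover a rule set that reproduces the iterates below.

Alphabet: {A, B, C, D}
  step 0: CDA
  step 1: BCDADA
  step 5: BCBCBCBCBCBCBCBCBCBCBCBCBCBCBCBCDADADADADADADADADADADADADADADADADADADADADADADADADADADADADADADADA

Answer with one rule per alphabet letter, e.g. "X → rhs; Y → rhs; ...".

A->DA, B->BC, C->BC, D->DA

  step 0 ⇒ step 1: CDA ⇒ BC·DA·DA
    A ↦ DA
    C ↦ BC
    D ↦ DA
    B ↦ BC  (constrained at step 1)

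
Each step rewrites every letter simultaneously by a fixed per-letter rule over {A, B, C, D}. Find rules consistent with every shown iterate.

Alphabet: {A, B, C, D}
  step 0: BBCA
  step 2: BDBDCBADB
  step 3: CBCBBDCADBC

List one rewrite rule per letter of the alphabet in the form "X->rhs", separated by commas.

A->AD, B->C, C->BD, D->B

  step 2 ⇒ step 3: BDBDCBADB ⇒ C·B·C·B·BD·C·AD·B·C
    A ↦ AD
    B ↦ C
    C ↦ BD
    D ↦ B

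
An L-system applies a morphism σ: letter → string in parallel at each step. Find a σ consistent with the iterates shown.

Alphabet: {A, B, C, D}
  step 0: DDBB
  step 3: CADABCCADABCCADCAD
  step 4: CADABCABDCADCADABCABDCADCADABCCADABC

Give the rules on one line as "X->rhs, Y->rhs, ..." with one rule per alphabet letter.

A->AB, B->D, C->CAD, D->C

  step 3 ⇒ step 4: CADABCCADABCCADCAD ⇒ CAD·AB·C·AB·D·CAD·CAD·AB·C·AB·D·CAD·CAD·AB·C·CAD·AB·C
    A ↦ AB
    B ↦ D
    C ↦ CAD
    D ↦ C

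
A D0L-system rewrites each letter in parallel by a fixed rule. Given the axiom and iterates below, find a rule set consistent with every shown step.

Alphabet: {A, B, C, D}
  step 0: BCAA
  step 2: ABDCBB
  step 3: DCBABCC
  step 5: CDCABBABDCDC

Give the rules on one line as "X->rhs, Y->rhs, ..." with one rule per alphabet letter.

  step 2 ⇒ step 3: ABDCBB ⇒ D·C·B·AB·C·C
    A ↦ D
    B ↦ C
    C ↦ AB
    D ↦ B

A->D, B->C, C->AB, D->B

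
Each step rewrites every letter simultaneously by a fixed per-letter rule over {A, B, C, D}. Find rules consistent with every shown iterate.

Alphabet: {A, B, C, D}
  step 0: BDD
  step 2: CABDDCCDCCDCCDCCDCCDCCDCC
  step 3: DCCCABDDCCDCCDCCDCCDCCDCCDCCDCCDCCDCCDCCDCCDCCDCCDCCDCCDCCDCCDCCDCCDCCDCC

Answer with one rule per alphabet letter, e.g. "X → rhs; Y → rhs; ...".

  step 2 ⇒ step 3: CABDDCCDCCDCCDCCDCCDCCDCC ⇒ DCC·C·ABD·DCC·DCC·DCC·DCC·DCC·DCC·DCC·DCC·DCC·DCC·DCC·DCC·DCC·DCC·DCC·DCC·DCC·DCC·DCC·DCC·DCC·DCC
    A ↦ C
    B ↦ ABD
    C ↦ DCC
    D ↦ DCC

A->C, B->ABD, C->DCC, D->DCC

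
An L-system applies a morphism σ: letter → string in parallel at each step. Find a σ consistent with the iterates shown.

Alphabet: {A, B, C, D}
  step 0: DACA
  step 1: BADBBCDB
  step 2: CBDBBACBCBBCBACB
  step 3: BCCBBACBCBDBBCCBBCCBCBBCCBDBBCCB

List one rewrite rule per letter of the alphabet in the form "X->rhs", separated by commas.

A->DB, B->CB, C->BC, D->BA

  step 2 ⇒ step 3: CBDBBACBCBBCBACB ⇒ BC·CB·BA·CB·CB·DB·BC·CB·BC·CB·CB·BC·CB·DB·BC·CB
    A ↦ DB
    B ↦ CB
    C ↦ BC
    D ↦ BA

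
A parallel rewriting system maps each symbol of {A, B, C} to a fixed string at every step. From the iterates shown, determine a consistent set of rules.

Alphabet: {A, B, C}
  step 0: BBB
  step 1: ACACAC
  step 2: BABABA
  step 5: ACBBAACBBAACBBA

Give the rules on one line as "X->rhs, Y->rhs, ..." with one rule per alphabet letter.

  step 1 ⇒ step 2: ACACAC ⇒ B·A·B·A·B·A
    A ↦ B
    C ↦ A
  step 0 ⇒ step 1: BBB ⇒ AC·AC·AC
    B ↦ AC

A->B, B->AC, C->A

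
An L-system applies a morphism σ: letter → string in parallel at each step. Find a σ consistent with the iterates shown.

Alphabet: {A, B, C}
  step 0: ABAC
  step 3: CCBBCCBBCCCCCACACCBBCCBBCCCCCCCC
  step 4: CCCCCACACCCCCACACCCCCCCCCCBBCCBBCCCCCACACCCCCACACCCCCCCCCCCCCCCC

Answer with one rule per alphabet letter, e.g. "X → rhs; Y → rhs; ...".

  step 3 ⇒ step 4: CCBBCCBBCCCCCACACCBBCCBBCCCCCCCC ⇒ CC·CC·CA·CA·CC·CC·CA·CA·CC·CC·CC·CC·CC·BB·CC·BB·CC·CC·CA·CA·CC·CC·CA·CA·CC·CC·CC·CC·CC·CC·CC·CC
    A ↦ BB
    B ↦ CA
    C ↦ CC

A->BB, B->CA, C->CC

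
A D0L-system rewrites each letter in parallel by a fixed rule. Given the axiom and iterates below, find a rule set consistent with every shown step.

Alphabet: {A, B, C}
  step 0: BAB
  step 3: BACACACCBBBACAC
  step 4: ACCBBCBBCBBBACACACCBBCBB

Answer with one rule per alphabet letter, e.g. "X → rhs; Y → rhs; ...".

A->CB, B->AC, C->B

  step 3 ⇒ step 4: BACACACCBBBACAC ⇒ AC·CB·B·CB·B·CB·B·B·AC·AC·AC·CB·B·CB·B
    A ↦ CB
    B ↦ AC
    C ↦ B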